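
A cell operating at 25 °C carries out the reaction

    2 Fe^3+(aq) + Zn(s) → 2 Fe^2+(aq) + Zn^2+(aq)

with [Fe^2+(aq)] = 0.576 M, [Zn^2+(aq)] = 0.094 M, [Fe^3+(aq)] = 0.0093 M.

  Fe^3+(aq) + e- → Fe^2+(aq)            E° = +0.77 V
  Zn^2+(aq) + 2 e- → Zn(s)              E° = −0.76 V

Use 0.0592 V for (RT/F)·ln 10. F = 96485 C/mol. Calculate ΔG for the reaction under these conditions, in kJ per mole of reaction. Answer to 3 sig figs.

The standard cell potential is +0.77 − (−0.76) = +1.53 V, with n = 2 electrons in the balanced equation.
Q = ([Fe^2+(aq)]^2·[Zn^2+(aq)]) / [Fe^3+(aq)]^2 = 361, so log Q = 2.557 and E = +1.53 − (0.0592/2)(2.557) = +1.4543 V.
ΔG = −nFE = −(2)(96485)(+1.4543) J/mol = −281 kJ/mol.

−281 kJ/mol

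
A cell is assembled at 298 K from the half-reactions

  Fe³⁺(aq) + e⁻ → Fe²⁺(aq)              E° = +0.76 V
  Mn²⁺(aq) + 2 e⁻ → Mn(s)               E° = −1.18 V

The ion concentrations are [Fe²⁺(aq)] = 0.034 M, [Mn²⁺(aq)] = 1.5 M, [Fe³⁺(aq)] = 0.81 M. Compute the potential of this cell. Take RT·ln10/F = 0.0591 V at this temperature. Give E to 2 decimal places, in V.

The Fe³⁺/Fe²⁺ couple has the more positive E°, so it is the cathode; Mn²⁺/Mn is the anode.
E°cell = E°cat − E°an = +0.76 − (−1.18) = +1.94 V; n = 2.
Balancing gives 2 Fe³⁺(aq) + Mn(s) → 2 Fe²⁺(aq) + Mn²⁺(aq); hence Q = ([Fe²⁺(aq)]^2·[Mn²⁺(aq)]) / [Fe³⁺(aq)]^2 = 0.00264 (log Q = −2.578).
E = E° − (0.0591/n)·log Q = +1.94 − (0.0591/2)(−2.578) = +2.02 V.

+2.02 V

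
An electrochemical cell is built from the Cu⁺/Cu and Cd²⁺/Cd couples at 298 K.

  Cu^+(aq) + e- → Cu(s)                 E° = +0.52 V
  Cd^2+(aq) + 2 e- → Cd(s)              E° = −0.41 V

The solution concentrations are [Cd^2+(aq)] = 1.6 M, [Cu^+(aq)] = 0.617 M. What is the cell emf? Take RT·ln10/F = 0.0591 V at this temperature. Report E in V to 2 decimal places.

+0.91 V

Cu⁺/Cu is reduced (cathode, E° = +0.52 V) and Cd²⁺/Cd is oxidized (anode).
E°cell = +0.52 − (−0.41) = +0.93 V, with n = 2 electrons transferred.
For the overall reaction 2 Cu^+(aq) + Cd(s) → 2 Cu(s) + Cd^2+(aq), Q = [Cd^2+(aq)] / [Cu^+(aq)]^2 = 4.2, giving log Q = 0.624.
E = E° − (0.0591/n)·log Q = +0.93 − (0.0591/2)(0.624) = +0.91 V.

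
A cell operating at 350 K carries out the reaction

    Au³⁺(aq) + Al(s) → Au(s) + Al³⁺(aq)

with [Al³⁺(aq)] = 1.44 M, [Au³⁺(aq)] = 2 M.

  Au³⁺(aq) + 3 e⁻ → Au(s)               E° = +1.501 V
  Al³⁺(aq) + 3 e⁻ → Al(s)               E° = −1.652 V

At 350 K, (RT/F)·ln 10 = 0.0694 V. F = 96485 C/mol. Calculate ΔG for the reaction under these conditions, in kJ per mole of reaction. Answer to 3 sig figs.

−914 kJ/mol

With Au³⁺/Au reduced at the cathode, E°cell = +1.501 − (−1.652) = +3.153 V and n = 3.
Q = [Al³⁺(aq)] / [Au³⁺(aq)] = 0.72, so log Q = −0.143 and E = +3.153 − (0.0694/3)(−0.143) = +3.1563 V.
Then ΔG = −nFE = −3 × 96485 × +3.1563 J/mol = −914 kJ/mol.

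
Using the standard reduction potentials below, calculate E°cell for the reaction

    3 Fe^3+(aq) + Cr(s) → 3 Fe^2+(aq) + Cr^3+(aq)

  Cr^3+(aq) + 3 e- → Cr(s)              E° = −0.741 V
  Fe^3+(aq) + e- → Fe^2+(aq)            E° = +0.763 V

+1.504 V

In the reaction as written, Fe^3+(aq) is reduced (cathode) and Cr^3+(aq) is produced by oxidation at the anode.
E°cell = E°(cathode) − E°(anode) = +0.763 − (−0.741) = +1.504 V.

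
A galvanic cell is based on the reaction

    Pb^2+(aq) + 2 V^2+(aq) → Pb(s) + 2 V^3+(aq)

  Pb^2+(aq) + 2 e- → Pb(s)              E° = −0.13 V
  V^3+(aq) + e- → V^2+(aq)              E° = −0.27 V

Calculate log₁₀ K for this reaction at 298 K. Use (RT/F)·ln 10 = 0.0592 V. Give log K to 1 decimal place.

log K = 4.7

The Pb²⁺/Pb couple is reduced (cathode); E°cell = −0.13 − (−0.27) = +0.14 V with n = 2.
At equilibrium E = 0, so log K = nE°cell / 0.0592 = (2)(+0.14) / 0.0592 = 4.7.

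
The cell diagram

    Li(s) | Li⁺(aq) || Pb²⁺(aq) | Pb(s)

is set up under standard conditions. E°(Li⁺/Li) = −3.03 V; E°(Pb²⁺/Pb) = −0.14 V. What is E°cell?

By convention the left-hand electrode in cell notation is the anode (oxidation) and the right-hand electrode is the cathode (reduction).
E°cell = E°(right) − E°(left) = −0.14 − (−3.03) = +2.89 V.

+2.89 V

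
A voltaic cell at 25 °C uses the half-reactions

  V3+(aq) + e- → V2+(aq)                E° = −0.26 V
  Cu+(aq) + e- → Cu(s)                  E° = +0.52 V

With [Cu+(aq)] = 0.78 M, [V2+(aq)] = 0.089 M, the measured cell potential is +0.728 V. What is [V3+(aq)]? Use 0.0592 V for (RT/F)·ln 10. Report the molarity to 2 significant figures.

0.52 M

With Cu⁺/Cu at the cathode and V³⁺/V²⁺ at the anode, E°cell = +0.52 − (−0.26) = +0.78 V (n = 1).
Since E = E° − (0.0592/n)·log Q, log Q = n(E° − E)/0.0592 = 0.878.
The balanced reaction is Cu+(aq) + V2+(aq) → Cu(s) + V3+(aq), so Q = [V3+(aq)] / ([Cu+(aq)]·[V2+(aq)]).
Substituting the known concentrations and solving, log [V3+(aq)] = −0.281 and [V3+(aq)] = 0.52 M.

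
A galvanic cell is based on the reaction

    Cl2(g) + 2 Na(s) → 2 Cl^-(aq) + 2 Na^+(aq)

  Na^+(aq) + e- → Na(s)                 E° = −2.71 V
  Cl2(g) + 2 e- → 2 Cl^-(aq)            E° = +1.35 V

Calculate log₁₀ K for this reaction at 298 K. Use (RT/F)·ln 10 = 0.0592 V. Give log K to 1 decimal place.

log K = 137.2

The Cl₂/Cl⁻ couple is reduced (cathode); E°cell = +1.35 − (−2.71) = +4.06 V with n = 2.
At equilibrium E = 0, so log K = nE°cell / 0.0592 = (2)(+4.06) / 0.0592 = 137.2.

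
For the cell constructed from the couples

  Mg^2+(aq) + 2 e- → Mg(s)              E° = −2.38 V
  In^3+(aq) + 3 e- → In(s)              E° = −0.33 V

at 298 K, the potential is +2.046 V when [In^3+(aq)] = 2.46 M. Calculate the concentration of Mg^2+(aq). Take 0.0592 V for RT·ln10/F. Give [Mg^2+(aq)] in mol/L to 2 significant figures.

2.5 M

The In³⁺/In couple has the larger reduction potential, so it is the cathode: E°cell = −0.33 − (−2.38) = +2.05 V and n = 6.
Rearranging E = E° − (0.0592/n)·log Q gives log Q = 6(+2.05 − (+2.046))/0.0592 = 0.405.
Balancing electrons gives 2 In^3+(aq) + 3 Mg(s) → 2 In(s) + 3 Mg^2+(aq); thus Q = [Mg^2+(aq)]^3 / [In^3+(aq)]^2.
Substituting the known concentrations and solving, log [Mg^2+(aq)] = 0.396 and [Mg^2+(aq)] = 2.5 M.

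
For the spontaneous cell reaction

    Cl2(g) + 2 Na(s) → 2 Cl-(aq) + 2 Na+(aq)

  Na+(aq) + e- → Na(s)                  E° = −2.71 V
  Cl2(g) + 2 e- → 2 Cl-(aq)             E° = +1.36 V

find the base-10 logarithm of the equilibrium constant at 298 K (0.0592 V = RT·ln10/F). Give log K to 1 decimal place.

The Cl₂/Cl⁻ couple is reduced (cathode); E°cell = +1.36 − (−2.71) = +4.07 V with n = 2.
At equilibrium E = 0, so log K = nE°cell / 0.0592 = (2)(+4.07) / 0.0592 = 137.5.

log K = 137.5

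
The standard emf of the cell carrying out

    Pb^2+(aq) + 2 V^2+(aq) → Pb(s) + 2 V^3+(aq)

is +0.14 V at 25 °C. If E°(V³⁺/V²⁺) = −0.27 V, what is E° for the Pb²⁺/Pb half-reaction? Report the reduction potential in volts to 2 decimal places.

−0.13 V

In the reaction as written the Pb²⁺/Pb couple is reduced (cathode) and V³⁺/V²⁺ is oxidized (anode), so E°cell = E°(Pb²⁺/Pb) − E°(V³⁺/V²⁺).
E°(Pb²⁺/Pb) = E°cell + E°(anode) = +0.14 + (−0.27) = −0.13 V.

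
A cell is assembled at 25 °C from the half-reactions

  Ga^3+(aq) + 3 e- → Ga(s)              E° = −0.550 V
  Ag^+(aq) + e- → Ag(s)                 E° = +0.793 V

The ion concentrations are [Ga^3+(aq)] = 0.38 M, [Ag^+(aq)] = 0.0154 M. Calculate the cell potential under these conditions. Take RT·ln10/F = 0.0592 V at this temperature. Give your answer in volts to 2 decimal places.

+1.24 V

Ag⁺/Ag is reduced (cathode, E° = +0.793 V) and Ga³⁺/Ga is oxidized (anode).
The standard potential is +0.793 − (−0.550) = +1.343 V and the balanced reaction transfers n = 3 electrons.
The balanced reaction is 3 Ag^+(aq) + Ga(s) → 3 Ag(s) + Ga^3+(aq), so Q = [Ga^3+(aq)] / [Ag^+(aq)]^3 = 1.04×10^5 and log Q = 5.017.
Applying E = E° − (RT ln10/nF)·log Q gives +1.343 − (0.0592/3)(5.017) = +1.24 V.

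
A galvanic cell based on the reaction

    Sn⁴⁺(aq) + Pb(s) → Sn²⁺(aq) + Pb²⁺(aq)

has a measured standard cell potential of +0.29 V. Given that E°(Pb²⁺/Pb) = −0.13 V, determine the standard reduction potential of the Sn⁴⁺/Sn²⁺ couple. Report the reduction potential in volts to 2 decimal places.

+0.16 V

In the reaction as written the Sn⁴⁺/Sn²⁺ couple is reduced (cathode) and Pb²⁺/Pb is oxidized (anode), so E°cell = E°(Sn⁴⁺/Sn²⁺) − E°(Pb²⁺/Pb).
E°(Sn⁴⁺/Sn²⁺) = E°cell + E°(anode) = +0.29 + (−0.13) = +0.16 V.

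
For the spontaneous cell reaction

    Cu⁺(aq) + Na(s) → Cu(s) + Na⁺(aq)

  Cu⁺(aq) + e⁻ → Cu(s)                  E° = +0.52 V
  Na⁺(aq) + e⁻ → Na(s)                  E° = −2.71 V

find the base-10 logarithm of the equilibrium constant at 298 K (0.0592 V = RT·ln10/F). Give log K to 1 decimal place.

The Cu⁺/Cu couple is reduced (cathode); E°cell = +0.52 − (−2.71) = +3.23 V with n = 1.
At equilibrium E = 0, so log K = nE°cell / 0.0592 = (1)(+3.23) / 0.0592 = 54.6.

log K = 54.6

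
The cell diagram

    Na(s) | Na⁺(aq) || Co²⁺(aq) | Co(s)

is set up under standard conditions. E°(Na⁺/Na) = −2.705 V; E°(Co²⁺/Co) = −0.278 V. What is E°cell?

By convention the left-hand electrode in cell notation is the anode (oxidation) and the right-hand electrode is the cathode (reduction).
E°cell = E°(right) − E°(left) = −0.278 − (−2.705) = +2.427 V.

+2.427 V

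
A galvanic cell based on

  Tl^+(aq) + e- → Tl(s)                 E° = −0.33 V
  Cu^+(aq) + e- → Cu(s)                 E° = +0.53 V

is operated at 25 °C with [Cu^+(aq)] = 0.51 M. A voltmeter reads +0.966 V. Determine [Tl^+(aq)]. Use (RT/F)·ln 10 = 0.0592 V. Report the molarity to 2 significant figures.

0.0083 M

Cu⁺/Cu is the cathode (higher E°); E°cell = +0.53 − (−0.33) = +0.86 V with n = 1.
Since E = E° − (0.0592/n)·log Q, log Q = n(E° − E)/0.0592 = −1.791.
For Cu^+(aq) + Tl(s) → Cu(s) + Tl^+(aq), the reaction quotient is Q = [Tl^+(aq)] / [Cu^+(aq)].
Substituting the known concentrations and solving, log [Tl^+(aq)] = −2.083 and [Tl^+(aq)] = 0.0083 M.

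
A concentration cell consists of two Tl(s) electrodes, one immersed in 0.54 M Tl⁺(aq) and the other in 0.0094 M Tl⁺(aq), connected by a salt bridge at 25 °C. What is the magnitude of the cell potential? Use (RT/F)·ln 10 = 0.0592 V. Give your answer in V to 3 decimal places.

For a concentration cell E°cell = 0, since both electrodes use the same couple.
The compartment with the higher Tl⁺(aq) concentration (0.54 M) acts as the cathode; ions are reduced there and produced at the dilute (0.0094 M) anode.
With n = 1, Ecell = −(0.0592/1)·log([dilute]/[conc]) = −(0.0592/1)·log(0.0094/0.54) = +0.104 V.

0.104 V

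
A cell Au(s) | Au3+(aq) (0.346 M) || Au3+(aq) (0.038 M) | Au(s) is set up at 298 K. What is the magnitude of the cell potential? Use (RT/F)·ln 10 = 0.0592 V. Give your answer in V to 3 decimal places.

0.019 V

For a concentration cell E°cell = 0, since both electrodes use the same couple.
The compartment with the higher Au3+(aq) concentration (0.346 M) acts as the cathode; ions are reduced there and produced at the dilute (0.038 M) anode.
With n = 3, Ecell = −(0.0592/3)·log([dilute]/[conc]) = −(0.0592/3)·log(0.038/0.346) = +0.019 V.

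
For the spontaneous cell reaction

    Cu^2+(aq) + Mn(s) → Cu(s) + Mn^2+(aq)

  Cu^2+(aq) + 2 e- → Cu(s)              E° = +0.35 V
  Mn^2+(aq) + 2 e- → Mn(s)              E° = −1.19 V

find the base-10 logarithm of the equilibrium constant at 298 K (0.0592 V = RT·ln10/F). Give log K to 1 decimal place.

The Cu²⁺/Cu couple is reduced (cathode); E°cell = +0.35 − (−1.19) = +1.54 V with n = 2.
At equilibrium E = 0, so log K = nE°cell / 0.0592 = (2)(+1.54) / 0.0592 = 52.0.

log K = 52.0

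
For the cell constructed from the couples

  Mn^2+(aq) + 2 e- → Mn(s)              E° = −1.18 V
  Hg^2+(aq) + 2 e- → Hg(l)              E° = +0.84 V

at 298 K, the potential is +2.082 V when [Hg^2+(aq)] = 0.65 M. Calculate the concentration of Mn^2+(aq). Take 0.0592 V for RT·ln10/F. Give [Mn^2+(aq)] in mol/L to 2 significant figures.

0.0052 M

The Hg²⁺/Hg couple has the larger reduction potential, so it is the cathode: E°cell = +0.84 − (−1.18) = +2.02 V and n = 2.
From the Nernst equation, log Q = n(E° − E)/0.0592 = 2·(+2.02 − (+2.082))/0.0592 = −2.095.
For Hg^2+(aq) + Mn(s) → Hg(l) + Mn^2+(aq), the reaction quotient is Q = [Mn^2+(aq)] / [Hg^2+(aq)].
Substituting the known concentrations and solving, log [Mn^2+(aq)] = −2.282 and [Mn^2+(aq)] = 0.0052 M.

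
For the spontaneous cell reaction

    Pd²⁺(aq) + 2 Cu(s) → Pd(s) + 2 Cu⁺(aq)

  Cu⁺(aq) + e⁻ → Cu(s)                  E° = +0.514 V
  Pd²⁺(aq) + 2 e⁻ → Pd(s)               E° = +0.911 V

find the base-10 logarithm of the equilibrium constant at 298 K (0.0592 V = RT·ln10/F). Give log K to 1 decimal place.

The Pd²⁺/Pd couple is reduced (cathode); E°cell = +0.911 − (+0.514) = +0.397 V with n = 2.
At equilibrium E = 0, so log K = nE°cell / 0.0592 = (2)(+0.397) / 0.0592 = 13.4.

log K = 13.4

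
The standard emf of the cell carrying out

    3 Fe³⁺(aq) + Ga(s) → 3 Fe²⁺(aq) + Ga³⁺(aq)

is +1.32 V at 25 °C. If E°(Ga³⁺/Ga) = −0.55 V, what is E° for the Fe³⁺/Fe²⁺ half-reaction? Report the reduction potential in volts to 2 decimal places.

In the reaction as written the Fe³⁺/Fe²⁺ couple is reduced (cathode) and Ga³⁺/Ga is oxidized (anode), so E°cell = E°(Fe³⁺/Fe²⁺) − E°(Ga³⁺/Ga).
E°(Fe³⁺/Fe²⁺) = E°cell + E°(anode) = +1.32 + (−0.55) = +0.77 V.

+0.77 V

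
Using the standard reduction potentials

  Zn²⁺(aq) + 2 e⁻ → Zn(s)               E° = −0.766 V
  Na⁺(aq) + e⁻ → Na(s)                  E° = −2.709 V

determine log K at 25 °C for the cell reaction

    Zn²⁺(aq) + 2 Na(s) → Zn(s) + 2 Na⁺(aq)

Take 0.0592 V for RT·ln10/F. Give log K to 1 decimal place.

log K = 65.6

The Zn²⁺/Zn couple is reduced (cathode); E°cell = −0.766 − (−2.709) = +1.943 V with n = 2.
At equilibrium E = 0, so log K = nE°cell / 0.0592 = (2)(+1.943) / 0.0592 = 65.6.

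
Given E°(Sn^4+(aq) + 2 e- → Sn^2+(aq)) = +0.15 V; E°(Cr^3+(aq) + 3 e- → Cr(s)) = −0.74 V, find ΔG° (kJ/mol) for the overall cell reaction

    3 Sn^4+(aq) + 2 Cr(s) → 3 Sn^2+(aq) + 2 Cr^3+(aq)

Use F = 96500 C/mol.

In the reaction as written Sn^4+(aq) is reduced, so the Sn⁴⁺/Sn²⁺ couple is the cathode and Cr³⁺/Cr is the anode.
E°cell = +0.15 − (−0.74) = +0.89 V; balancing electrons gives n = 6.
ΔG° = −nFE°cell = −(6)(96500)(+0.89) J/mol = −515 kJ/mol.

−515 kJ/mol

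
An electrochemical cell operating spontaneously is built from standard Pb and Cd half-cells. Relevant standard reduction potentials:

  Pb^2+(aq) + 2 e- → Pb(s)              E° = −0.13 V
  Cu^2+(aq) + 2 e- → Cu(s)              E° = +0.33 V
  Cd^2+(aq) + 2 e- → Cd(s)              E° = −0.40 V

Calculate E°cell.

+0.27 V

The Pb²⁺/Pb couple has the higher E°, so Pb ion is reduced (cathode) and Cd is oxidized (anode).
E°cell = E°(cathode) − E°(anode) = −0.13 − (−0.40) = +0.27 V.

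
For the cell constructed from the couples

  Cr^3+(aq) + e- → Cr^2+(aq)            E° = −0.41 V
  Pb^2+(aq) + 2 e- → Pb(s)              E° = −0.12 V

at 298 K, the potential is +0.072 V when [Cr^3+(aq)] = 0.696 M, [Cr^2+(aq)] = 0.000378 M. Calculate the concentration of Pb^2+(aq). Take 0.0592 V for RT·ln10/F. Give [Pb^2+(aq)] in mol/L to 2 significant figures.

With Pb²⁺/Pb at the cathode and Cr³⁺/Cr²⁺ at the anode, E°cell = −0.12 − (−0.41) = +0.29 V (n = 2).
Since E = E° − (0.0592/n)·log Q, log Q = n(E° − E)/0.0592 = 7.365.
For Pb^2+(aq) + 2 Cr^2+(aq) → Pb(s) + 2 Cr^3+(aq), the reaction quotient is Q = [Cr^3+(aq)]^2 / ([Pb^2+(aq)]·[Cr^2+(aq)]^2).
Substituting the known concentrations and solving, log [Pb^2+(aq)] = −0.835 and [Pb^2+(aq)] = 0.15 M.

0.15 M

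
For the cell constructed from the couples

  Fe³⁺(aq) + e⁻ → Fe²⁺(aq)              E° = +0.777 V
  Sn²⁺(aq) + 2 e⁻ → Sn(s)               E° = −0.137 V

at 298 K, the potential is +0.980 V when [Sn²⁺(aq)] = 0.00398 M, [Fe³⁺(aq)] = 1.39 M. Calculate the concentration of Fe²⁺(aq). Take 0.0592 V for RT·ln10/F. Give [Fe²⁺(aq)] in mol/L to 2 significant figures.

The Fe³⁺/Fe²⁺ couple has the larger reduction potential, so it is the cathode: E°cell = +0.777 − (−0.137) = +0.914 V and n = 2.
Since E = E° − (0.0592/n)·log Q, log Q = n(E° − E)/0.0592 = −2.230.
The balanced reaction is 2 Fe³⁺(aq) + Sn(s) → 2 Fe²⁺(aq) + Sn²⁺(aq), so Q = ([Fe²⁺(aq)]^2·[Sn²⁺(aq)]) / [Fe³⁺(aq)]^2.
Solving for the unknown gives log [Fe²⁺(aq)] = 0.228, so [Fe²⁺(aq)] ≈ 1.7 M.

1.7 M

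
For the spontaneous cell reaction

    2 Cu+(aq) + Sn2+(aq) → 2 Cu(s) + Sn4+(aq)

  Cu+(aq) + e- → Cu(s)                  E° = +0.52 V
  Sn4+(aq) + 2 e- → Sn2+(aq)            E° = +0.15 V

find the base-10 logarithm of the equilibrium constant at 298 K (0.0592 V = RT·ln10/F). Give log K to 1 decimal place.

The Cu⁺/Cu couple is reduced (cathode); E°cell = +0.52 − (+0.15) = +0.37 V with n = 2.
At equilibrium E = 0, so log K = nE°cell / 0.0592 = (2)(+0.37) / 0.0592 = 12.5.

log K = 12.5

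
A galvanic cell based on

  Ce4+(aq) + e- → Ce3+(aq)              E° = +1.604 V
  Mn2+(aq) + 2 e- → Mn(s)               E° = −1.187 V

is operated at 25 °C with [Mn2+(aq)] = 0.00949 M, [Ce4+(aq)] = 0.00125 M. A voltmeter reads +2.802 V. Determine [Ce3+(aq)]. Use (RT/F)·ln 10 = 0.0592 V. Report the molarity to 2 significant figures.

0.0084 M

With Ce⁴⁺/Ce³⁺ at the cathode and Mn²⁺/Mn at the anode, E°cell = +1.604 − (−1.187) = +2.791 V (n = 2).
Since E = E° − (0.0592/n)·log Q, log Q = n(E° − E)/0.0592 = −0.372.
Balancing electrons gives 2 Ce4+(aq) + Mn(s) → 2 Ce3+(aq) + Mn2+(aq); thus Q = ([Ce3+(aq)]^2·[Mn2+(aq)]) / [Ce4+(aq)]^2.
Isolating [Ce3+(aq)] in Q = 10^{−0.372} yields log [Ce3+(aq)] = −2.078, i.e. 0.0084 M.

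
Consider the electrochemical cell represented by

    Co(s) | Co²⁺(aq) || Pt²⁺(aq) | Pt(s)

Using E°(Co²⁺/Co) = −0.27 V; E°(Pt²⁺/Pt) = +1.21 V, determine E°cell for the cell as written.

+1.48 V

By convention the left-hand electrode in cell notation is the anode (oxidation) and the right-hand electrode is the cathode (reduction).
E°cell = E°(right) − E°(left) = +1.21 − (−0.27) = +1.48 V.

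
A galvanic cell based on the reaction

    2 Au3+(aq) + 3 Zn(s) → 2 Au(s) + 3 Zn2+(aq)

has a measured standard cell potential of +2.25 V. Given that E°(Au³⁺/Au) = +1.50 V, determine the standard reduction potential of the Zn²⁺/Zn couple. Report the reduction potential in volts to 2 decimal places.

−0.75 V

In the reaction as written the Au³⁺/Au couple is reduced (cathode) and Zn²⁺/Zn is oxidized (anode), so E°cell = E°(Au³⁺/Au) − E°(Zn²⁺/Zn).
E°(Zn²⁺/Zn) = E°(cathode) − E°cell = +1.50 − (+2.25) = −0.75 V.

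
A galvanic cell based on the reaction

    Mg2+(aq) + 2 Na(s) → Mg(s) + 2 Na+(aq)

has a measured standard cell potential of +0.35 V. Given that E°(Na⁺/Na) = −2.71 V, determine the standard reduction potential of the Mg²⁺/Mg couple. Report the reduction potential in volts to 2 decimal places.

In the reaction as written the Mg²⁺/Mg couple is reduced (cathode) and Na⁺/Na is oxidized (anode), so E°cell = E°(Mg²⁺/Mg) − E°(Na⁺/Na).
E°(Mg²⁺/Mg) = E°cell + E°(anode) = +0.35 + (−2.71) = −2.36 V.

−2.36 V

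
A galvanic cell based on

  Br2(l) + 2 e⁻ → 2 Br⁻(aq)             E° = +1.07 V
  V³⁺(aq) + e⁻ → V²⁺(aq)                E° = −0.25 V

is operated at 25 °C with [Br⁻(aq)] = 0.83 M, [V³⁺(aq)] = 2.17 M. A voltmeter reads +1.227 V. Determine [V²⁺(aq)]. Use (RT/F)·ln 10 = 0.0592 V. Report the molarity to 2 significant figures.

Br₂/Br⁻ is the cathode (higher E°); E°cell = +1.07 − (−0.25) = +1.32 V with n = 2.
Rearranging E = E° − (0.0592/n)·log Q gives log Q = 2(+1.32 − (+1.227))/0.0592 = 3.142.
The balanced reaction is Br2(l) + 2 V²⁺(aq) → 2 Br⁻(aq) + 2 V³⁺(aq), so Q = ([Br⁻(aq)]^2·[V³⁺(aq)]^2) / [V²⁺(aq)]^2.
Isolating [V²⁺(aq)] in Q = 10^{3.142} yields log [V²⁺(aq)] = −1.315, i.e. 0.048 M.

0.048 M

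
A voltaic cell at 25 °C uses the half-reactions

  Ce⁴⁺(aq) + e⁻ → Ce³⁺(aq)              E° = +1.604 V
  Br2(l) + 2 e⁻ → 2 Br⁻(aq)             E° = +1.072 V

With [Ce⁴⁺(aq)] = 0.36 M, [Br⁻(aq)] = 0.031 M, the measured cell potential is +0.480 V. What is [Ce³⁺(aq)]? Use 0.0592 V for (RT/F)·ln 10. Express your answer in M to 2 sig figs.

The Ce⁴⁺/Ce³⁺ couple has the larger reduction potential, so it is the cathode: E°cell = +1.604 − (+1.072) = +0.532 V and n = 2.
Rearranging E = E° − (0.0592/n)·log Q gives log Q = 2(+0.532 − (+0.480))/0.0592 = 1.757.
Balancing electrons gives 2 Ce⁴⁺(aq) + 2 Br⁻(aq) → 2 Ce³⁺(aq) + Br2(l); thus Q = [Ce³⁺(aq)]^2 / ([Ce⁴⁺(aq)]^2·[Br⁻(aq)]^2).
Isolating [Ce³⁺(aq)] in Q = 10^{1.757} yields log [Ce³⁺(aq)] = −1.074, i.e. 0.084 M.

0.084 M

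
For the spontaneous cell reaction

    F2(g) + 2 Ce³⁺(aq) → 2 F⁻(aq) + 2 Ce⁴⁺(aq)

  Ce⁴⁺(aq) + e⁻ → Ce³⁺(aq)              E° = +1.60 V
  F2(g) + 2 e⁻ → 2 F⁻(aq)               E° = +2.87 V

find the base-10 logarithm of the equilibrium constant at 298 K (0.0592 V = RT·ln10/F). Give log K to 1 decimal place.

log K = 42.9

The F₂/F⁻ couple is reduced (cathode); E°cell = +2.87 − (+1.60) = +1.27 V with n = 2.
At equilibrium E = 0, so log K = nE°cell / 0.0592 = (2)(+1.27) / 0.0592 = 42.9.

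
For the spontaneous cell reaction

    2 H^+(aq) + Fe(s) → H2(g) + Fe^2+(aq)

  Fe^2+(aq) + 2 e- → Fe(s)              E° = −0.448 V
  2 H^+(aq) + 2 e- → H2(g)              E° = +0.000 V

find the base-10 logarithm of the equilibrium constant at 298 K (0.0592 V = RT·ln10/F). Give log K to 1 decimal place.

log K = 15.1

The 2H⁺/H₂ couple is reduced (cathode); E°cell = +0.000 − (−0.448) = +0.448 V with n = 2.
At equilibrium E = 0, so log K = nE°cell / 0.0592 = (2)(+0.448) / 0.0592 = 15.1.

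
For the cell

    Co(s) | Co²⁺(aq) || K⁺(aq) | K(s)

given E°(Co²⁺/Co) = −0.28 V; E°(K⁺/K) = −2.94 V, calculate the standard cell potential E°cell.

By convention the left-hand electrode in cell notation is the anode (oxidation) and the right-hand electrode is the cathode (reduction).
E°cell = E°(right) − E°(left) = −2.94 − (−0.28) = −2.66 V.
The negative sign shows that, as written, the cell would require an external voltage to drive the reaction.

−2.66 V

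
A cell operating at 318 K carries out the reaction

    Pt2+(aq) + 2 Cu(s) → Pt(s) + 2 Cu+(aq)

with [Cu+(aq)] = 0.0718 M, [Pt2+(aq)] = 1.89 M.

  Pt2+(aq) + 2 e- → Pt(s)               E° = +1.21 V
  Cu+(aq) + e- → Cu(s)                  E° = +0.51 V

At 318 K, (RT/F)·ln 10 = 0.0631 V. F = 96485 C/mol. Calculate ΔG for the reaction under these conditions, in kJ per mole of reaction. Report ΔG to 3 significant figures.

E°cell = +1.21 − (+0.51) = +0.70 V; the balanced reaction transfers n = 2 electrons.
Q = [Cu+(aq)]^2 / [Pt2+(aq)] = 0.00273, so log Q = −2.564 and E = +0.70 − (0.0631/2)(−2.564) = +0.7809 V.
Finally ΔG = −nFE = −(2)(96485 C/mol)(+0.7809 V) = −151 kJ/mol.

−151 kJ/mol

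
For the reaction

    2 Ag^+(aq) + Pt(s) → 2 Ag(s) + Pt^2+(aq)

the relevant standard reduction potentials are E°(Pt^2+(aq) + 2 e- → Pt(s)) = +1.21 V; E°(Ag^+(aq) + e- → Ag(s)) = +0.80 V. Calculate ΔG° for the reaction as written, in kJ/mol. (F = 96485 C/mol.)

In the reaction as written Ag^+(aq) is reduced, so the Ag⁺/Ag couple is the cathode and Pt²⁺/Pt is the anode.
E°cell = +0.80 − (+1.21) = −0.41 V; balancing electrons gives n = 2.
ΔG° = −nFE°cell = −(2)(96485)(−0.41) J/mol = +79.1 kJ/mol.

+79.1 kJ/mol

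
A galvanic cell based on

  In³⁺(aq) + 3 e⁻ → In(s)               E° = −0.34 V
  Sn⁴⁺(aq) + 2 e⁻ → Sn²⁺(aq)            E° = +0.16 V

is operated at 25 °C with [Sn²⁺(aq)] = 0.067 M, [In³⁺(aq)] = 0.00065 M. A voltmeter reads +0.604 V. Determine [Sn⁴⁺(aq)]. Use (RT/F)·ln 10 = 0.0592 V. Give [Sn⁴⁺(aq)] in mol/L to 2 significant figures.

1.6 M

With Sn⁴⁺/Sn²⁺ at the cathode and In³⁺/In at the anode, E°cell = +0.16 − (−0.34) = +0.50 V (n = 6).
Rearranging E = E° − (0.0592/n)·log Q gives log Q = 6(+0.50 − (+0.604))/0.0592 = −10.541.
Balancing electrons gives 3 Sn⁴⁺(aq) + 2 In(s) → 3 Sn²⁺(aq) + 2 In³⁺(aq); thus Q = ([Sn²⁺(aq)]^3·[In³⁺(aq)]^2) / [Sn⁴⁺(aq)]^3.
Solving for the unknown gives log [Sn⁴⁺(aq)] = 0.215, so [Sn⁴⁺(aq)] ≈ 1.6 M.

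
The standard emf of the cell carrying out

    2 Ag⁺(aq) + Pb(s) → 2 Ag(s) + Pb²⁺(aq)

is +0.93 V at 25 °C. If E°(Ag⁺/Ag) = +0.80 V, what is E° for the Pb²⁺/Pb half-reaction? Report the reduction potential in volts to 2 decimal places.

In the reaction as written the Ag⁺/Ag couple is reduced (cathode) and Pb²⁺/Pb is oxidized (anode), so E°cell = E°(Ag⁺/Ag) − E°(Pb²⁺/Pb).
E°(Pb²⁺/Pb) = E°(cathode) − E°cell = +0.80 − (+0.93) = −0.13 V.

−0.13 V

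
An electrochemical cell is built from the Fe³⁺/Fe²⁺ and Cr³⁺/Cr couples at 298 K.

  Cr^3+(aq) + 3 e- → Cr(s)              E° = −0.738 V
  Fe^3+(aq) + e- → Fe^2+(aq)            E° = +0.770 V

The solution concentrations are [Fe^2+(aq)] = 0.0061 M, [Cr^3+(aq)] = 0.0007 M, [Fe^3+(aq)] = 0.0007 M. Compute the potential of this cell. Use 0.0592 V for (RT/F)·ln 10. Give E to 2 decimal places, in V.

Fe³⁺/Fe²⁺ is reduced (cathode, E° = +0.770 V) and Cr³⁺/Cr is oxidized (anode).
E°cell = E°cat − E°an = +0.770 − (−0.738) = +1.508 V; n = 3.
For the overall reaction 3 Fe^3+(aq) + Cr(s) → 3 Fe^2+(aq) + Cr^3+(aq), Q = ([Fe^2+(aq)]^3·[Cr^3+(aq)]) / [Fe^3+(aq)]^3 = 0.463, giving log Q = −0.334.
Applying E = E° − (RT ln10/nF)·log Q gives +1.508 − (0.0592/3)(−0.334) = +1.51 V.

+1.51 V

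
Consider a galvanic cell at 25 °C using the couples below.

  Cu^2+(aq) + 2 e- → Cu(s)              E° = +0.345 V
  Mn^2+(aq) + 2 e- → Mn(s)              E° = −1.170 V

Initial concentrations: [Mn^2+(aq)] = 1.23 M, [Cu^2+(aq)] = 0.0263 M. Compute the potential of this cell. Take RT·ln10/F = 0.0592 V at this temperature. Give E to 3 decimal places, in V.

+1.466 V

Cu²⁺/Cu is reduced (cathode, E° = +0.345 V) and Mn²⁺/Mn is oxidized (anode).
The standard potential is +0.345 − (−1.170) = +1.515 V and the balanced reaction transfers n = 2 electrons.
For the overall reaction Cu^2+(aq) + Mn(s) → Cu(s) + Mn^2+(aq), Q = [Mn^2+(aq)] / [Cu^2+(aq)] = 46.8, giving log Q = 1.670.
Applying E = E° − (RT ln10/nF)·log Q gives +1.515 − (0.0592/2)(1.670) = +1.466 V.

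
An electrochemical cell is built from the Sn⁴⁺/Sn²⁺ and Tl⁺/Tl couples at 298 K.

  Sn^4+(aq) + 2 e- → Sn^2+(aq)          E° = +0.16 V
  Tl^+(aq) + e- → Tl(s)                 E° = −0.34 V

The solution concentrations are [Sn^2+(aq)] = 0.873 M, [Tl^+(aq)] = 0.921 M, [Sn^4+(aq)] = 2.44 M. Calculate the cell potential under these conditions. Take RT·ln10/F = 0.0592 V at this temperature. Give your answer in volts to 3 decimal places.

+0.515 V

Since E°(Sn⁴⁺/Sn²⁺) > E°(Tl⁺/Tl), Sn⁴⁺/Sn²⁺ serves as the cathode.
E°cell = E°cat − E°an = +0.16 − (−0.34) = +0.50 V; n = 2.
The balanced reaction is Sn^4+(aq) + 2 Tl(s) → Sn^2+(aq) + 2 Tl^+(aq), so Q = ([Sn^2+(aq)]·[Tl^+(aq)]^2) / [Sn^4+(aq)] = 0.303 and log Q = −0.518.
E = E° − (0.0592/n)·log Q = +0.50 − (0.0592/2)(−0.518) = +0.515 V.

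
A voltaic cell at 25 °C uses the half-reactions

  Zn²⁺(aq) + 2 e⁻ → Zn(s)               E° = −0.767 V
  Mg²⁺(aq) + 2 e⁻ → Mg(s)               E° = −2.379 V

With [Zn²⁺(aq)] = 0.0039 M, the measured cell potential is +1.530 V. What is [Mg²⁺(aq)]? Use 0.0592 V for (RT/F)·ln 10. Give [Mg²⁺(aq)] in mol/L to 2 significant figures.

With Zn²⁺/Zn at the cathode and Mg²⁺/Mg at the anode, E°cell = −0.767 − (−2.379) = +1.612 V (n = 2).
From the Nernst equation, log Q = n(E° − E)/0.0592 = 2·(+1.612 − (+1.530))/0.0592 = 2.770.
For Zn²⁺(aq) + Mg(s) → Zn(s) + Mg²⁺(aq), the reaction quotient is Q = [Mg²⁺(aq)] / [Zn²⁺(aq)].
Substituting the known concentrations and solving, log [Mg²⁺(aq)] = 0.361 and [Mg²⁺(aq)] = 2.3 M.

2.3 M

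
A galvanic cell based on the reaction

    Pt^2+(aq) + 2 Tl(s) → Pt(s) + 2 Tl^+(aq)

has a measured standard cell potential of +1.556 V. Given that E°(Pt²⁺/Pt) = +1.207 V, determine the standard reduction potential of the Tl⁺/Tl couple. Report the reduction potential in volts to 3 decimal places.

In the reaction as written the Pt²⁺/Pt couple is reduced (cathode) and Tl⁺/Tl is oxidized (anode), so E°cell = E°(Pt²⁺/Pt) − E°(Tl⁺/Tl).
E°(Tl⁺/Tl) = E°(cathode) − E°cell = +1.207 − (+1.556) = −0.349 V.

−0.349 V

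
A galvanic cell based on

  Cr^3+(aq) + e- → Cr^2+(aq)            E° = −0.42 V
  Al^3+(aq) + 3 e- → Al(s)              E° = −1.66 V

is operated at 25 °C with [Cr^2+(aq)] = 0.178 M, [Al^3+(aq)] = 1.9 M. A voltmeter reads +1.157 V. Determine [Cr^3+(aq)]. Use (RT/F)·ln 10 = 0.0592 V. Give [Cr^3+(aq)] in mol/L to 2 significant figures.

Cr³⁺/Cr²⁺ is the cathode (higher E°); E°cell = −0.42 − (−1.66) = +1.24 V with n = 3.
From the Nernst equation, log Q = n(E° − E)/0.0592 = 3·(+1.24 − (+1.157))/0.0592 = 4.206.
The balanced reaction is 3 Cr^3+(aq) + Al(s) → 3 Cr^2+(aq) + Al^3+(aq), so Q = ([Cr^2+(aq)]^3·[Al^3+(aq)]) / [Cr^3+(aq)]^3.
Solving for the unknown gives log [Cr^3+(aq)] = −2.059, so [Cr^3+(aq)] ≈ 0.0087 M.

0.0087 M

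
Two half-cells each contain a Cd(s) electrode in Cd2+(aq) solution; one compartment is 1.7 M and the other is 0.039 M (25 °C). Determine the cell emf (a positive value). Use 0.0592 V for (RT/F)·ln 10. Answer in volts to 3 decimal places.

0.049 V

For a concentration cell E°cell = 0, since both electrodes use the same couple.
The compartment with the higher Cd2+(aq) concentration (1.7 M) acts as the cathode; ions are reduced there and produced at the dilute (0.039 M) anode.
With n = 2, Ecell = −(0.0592/2)·log([dilute]/[conc]) = −(0.0592/2)·log(0.039/1.7) = +0.049 V.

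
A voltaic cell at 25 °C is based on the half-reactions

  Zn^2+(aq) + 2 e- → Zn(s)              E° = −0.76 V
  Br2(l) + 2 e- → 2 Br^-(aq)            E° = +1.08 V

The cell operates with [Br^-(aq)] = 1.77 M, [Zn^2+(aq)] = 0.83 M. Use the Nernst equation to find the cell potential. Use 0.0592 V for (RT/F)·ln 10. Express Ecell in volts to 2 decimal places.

+1.83 V

Since E°(Br₂/Br⁻) > E°(Zn²⁺/Zn), Br₂/Br⁻ serves as the cathode.
E°cell = E°cat − E°an = +1.08 − (−0.76) = +1.84 V; n = 2.
For the overall reaction Br2(l) + Zn(s) → 2 Br^-(aq) + Zn^2+(aq), Q = [Br^-(aq)]^2·[Zn^2+(aq)] = 2.6, giving log Q = 0.415.
E = E° − (0.0592/n)·log Q = +1.84 − (0.0592/2)(0.415) = +1.83 V.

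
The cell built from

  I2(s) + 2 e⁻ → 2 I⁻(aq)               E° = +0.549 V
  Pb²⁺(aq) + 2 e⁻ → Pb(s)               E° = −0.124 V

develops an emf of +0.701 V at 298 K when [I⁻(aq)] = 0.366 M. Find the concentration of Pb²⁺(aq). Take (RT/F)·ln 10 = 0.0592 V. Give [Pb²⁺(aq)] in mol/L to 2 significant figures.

The I₂/I⁻ couple has the larger reduction potential, so it is the cathode: E°cell = +0.549 − (−0.124) = +0.673 V and n = 2.
Rearranging E = E° − (0.0592/n)·log Q gives log Q = 2(+0.673 − (+0.701))/0.0592 = −0.946.
Balancing electrons gives I2(s) + Pb(s) → 2 I⁻(aq) + Pb²⁺(aq); thus Q = [I⁻(aq)]^2·[Pb²⁺(aq)].
Isolating [Pb²⁺(aq)] in Q = 10^{−0.946} yields log [Pb²⁺(aq)] = −0.073, i.e. 0.85 M.

0.85 M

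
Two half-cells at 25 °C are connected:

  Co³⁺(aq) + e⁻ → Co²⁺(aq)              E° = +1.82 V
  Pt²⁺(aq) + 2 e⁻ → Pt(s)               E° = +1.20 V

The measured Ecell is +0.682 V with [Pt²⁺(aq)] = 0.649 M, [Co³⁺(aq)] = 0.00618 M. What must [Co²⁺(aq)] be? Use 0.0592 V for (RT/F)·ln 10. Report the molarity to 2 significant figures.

0.00069 M

The Co³⁺/Co²⁺ couple has the larger reduction potential, so it is the cathode: E°cell = +1.82 − (+1.20) = +0.62 V and n = 2.
Rearranging E = E° − (0.0592/n)·log Q gives log Q = 2(+0.62 − (+0.682))/0.0592 = −2.095.
For 2 Co³⁺(aq) + Pt(s) → 2 Co²⁺(aq) + Pt²⁺(aq), the reaction quotient is Q = ([Co²⁺(aq)]^2·[Pt²⁺(aq)]) / [Co³⁺(aq)]^2.
Solving for the unknown gives log [Co²⁺(aq)] = −3.163, so [Co²⁺(aq)] ≈ 0.00069 M.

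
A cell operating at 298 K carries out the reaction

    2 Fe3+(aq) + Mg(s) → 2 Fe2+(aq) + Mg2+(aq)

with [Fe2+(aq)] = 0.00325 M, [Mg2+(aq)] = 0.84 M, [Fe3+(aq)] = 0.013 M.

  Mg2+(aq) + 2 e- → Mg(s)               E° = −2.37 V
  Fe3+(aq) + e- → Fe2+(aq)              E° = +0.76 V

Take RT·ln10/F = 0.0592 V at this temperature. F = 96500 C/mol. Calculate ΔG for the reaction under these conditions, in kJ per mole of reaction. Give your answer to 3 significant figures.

−611 kJ/mol

The standard cell potential is +0.76 − (−2.37) = +3.13 V, with n = 2 electrons in the balanced equation.
Q = ([Fe2+(aq)]^2·[Mg2+(aq)]) / [Fe3+(aq)]^2 = 0.0525, so log Q = −1.280 and E = +3.13 − (0.0592/2)(−1.280) = +3.1679 V.
ΔG = −nFE = −(2)(96500)(+3.1679) J/mol = −611 kJ/mol.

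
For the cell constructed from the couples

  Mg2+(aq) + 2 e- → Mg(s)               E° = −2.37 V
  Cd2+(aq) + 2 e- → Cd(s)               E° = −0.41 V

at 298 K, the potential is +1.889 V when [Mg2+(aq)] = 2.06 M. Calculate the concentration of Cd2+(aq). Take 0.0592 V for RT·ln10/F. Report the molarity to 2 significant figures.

Cd²⁺/Cd is the cathode (higher E°); E°cell = −0.41 − (−2.37) = +1.96 V with n = 2.
Since E = E° − (0.0592/n)·log Q, log Q = n(E° − E)/0.0592 = 2.399.
The balanced reaction is Cd2+(aq) + Mg(s) → Cd(s) + Mg2+(aq), so Q = [Mg2+(aq)] / [Cd2+(aq)].
Substituting the known concentrations and solving, log [Cd2+(aq)] = −2.085 and [Cd2+(aq)] = 0.0082 M.

0.0082 M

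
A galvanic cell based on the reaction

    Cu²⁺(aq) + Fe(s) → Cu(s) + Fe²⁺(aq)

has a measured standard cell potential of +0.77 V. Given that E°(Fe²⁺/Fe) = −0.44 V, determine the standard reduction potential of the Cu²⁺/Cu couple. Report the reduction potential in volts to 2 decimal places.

In the reaction as written the Cu²⁺/Cu couple is reduced (cathode) and Fe²⁺/Fe is oxidized (anode), so E°cell = E°(Cu²⁺/Cu) − E°(Fe²⁺/Fe).
E°(Cu²⁺/Cu) = E°cell + E°(anode) = +0.77 + (−0.44) = +0.33 V.

+0.33 V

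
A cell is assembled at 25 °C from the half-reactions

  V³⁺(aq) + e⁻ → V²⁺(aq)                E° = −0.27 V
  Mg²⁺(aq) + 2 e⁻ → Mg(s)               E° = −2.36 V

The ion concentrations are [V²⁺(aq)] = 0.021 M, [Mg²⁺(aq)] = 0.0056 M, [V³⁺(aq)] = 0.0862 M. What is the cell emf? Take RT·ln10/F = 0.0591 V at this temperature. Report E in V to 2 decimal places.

V³⁺/V²⁺ is reduced (cathode, E° = −0.27 V) and Mg²⁺/Mg is oxidized (anode).
E°cell = −0.27 − (−2.36) = +2.09 V, with n = 2 electrons transferred.
The balanced reaction is 2 V³⁺(aq) + Mg(s) → 2 V²⁺(aq) + Mg²⁺(aq), so Q = ([V²⁺(aq)]^2·[Mg²⁺(aq)]) / [V³⁺(aq)]^2 = 0.000332 and log Q = −3.478.
By the Nernst equation, E = +2.09 − (0.0591/2)·(−3.478) = +2.19 V.

+2.19 V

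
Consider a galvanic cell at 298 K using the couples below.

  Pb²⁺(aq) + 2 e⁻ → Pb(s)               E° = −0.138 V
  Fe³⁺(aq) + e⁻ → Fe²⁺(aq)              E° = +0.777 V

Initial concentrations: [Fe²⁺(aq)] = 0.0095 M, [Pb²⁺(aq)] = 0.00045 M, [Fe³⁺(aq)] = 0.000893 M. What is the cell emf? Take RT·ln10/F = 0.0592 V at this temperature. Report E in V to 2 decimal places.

Fe³⁺/Fe²⁺ is reduced (cathode, E° = +0.777 V) and Pb²⁺/Pb is oxidized (anode).
The standard potential is +0.777 − (−0.138) = +0.915 V and the balanced reaction transfers n = 2 electrons.
Balancing gives 2 Fe³⁺(aq) + Pb(s) → 2 Fe²⁺(aq) + Pb²⁺(aq); hence Q = ([Fe²⁺(aq)]^2·[Pb²⁺(aq)]) / [Fe³⁺(aq)]^2 = 0.0509 (log Q = −1.293).
Applying E = E° − (RT ln10/nF)·log Q gives +0.915 − (0.0592/2)(−1.293) = +0.95 V.

+0.95 V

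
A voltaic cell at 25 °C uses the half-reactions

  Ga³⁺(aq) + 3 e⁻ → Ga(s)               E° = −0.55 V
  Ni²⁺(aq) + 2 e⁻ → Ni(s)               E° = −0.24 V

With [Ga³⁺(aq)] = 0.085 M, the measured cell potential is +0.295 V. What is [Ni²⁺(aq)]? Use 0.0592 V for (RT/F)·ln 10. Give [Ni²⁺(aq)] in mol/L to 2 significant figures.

Ni²⁺/Ni is the cathode (higher E°); E°cell = −0.24 − (−0.55) = +0.31 V with n = 6.
Rearranging E = E° − (0.0592/n)·log Q gives log Q = 6(+0.31 − (+0.295))/0.0592 = 1.520.
The balanced reaction is 3 Ni²⁺(aq) + 2 Ga(s) → 3 Ni(s) + 2 Ga³⁺(aq), so Q = [Ga³⁺(aq)]^2 / [Ni²⁺(aq)]^3.
Isolating [Ni²⁺(aq)] in Q = 10^{1.520} yields log [Ni²⁺(aq)] = −1.220, i.e. 0.060 M.

0.060 M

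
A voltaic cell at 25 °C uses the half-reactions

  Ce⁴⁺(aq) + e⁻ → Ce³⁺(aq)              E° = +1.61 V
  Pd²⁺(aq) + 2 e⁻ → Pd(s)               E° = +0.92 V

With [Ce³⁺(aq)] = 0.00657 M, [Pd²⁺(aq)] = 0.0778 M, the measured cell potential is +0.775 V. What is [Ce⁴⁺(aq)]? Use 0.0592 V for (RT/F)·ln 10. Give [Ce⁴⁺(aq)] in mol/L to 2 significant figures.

0.050 M

With Ce⁴⁺/Ce³⁺ at the cathode and Pd²⁺/Pd at the anode, E°cell = +1.61 − (+0.92) = +0.69 V (n = 2).
Rearranging E = E° − (0.0592/n)·log Q gives log Q = 2(+0.69 − (+0.775))/0.0592 = −2.872.
For 2 Ce⁴⁺(aq) + Pd(s) → 2 Ce³⁺(aq) + Pd²⁺(aq), the reaction quotient is Q = ([Ce³⁺(aq)]^2·[Pd²⁺(aq)]) / [Ce⁴⁺(aq)]^2.
Substituting the known concentrations and solving, log [Ce⁴⁺(aq)] = −1.301 and [Ce⁴⁺(aq)] = 0.050 M.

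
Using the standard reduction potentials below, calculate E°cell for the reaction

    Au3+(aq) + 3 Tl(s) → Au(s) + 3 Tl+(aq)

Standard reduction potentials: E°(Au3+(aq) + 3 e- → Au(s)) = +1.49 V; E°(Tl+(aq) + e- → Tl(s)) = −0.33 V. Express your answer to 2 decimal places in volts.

+1.82 V

In the reaction as written, Au3+(aq) is reduced (cathode) and Tl+(aq) is produced by oxidation at the anode.
E°cell = E°(cathode) − E°(anode) = +1.49 − (−0.33) = +1.82 V.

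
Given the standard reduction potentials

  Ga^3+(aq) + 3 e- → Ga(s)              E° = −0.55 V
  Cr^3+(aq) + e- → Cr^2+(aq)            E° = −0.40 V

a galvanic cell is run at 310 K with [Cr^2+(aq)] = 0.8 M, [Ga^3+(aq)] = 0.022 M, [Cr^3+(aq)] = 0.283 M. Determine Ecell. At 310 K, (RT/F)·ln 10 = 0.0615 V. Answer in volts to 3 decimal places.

Cr³⁺/Cr²⁺ is reduced (cathode, E° = −0.40 V) and Ga³⁺/Ga is oxidized (anode).
The standard potential is −0.40 − (−0.55) = +0.15 V and the balanced reaction transfers n = 3 electrons.
Balancing gives 3 Cr^3+(aq) + Ga(s) → 3 Cr^2+(aq) + Ga^3+(aq); hence Q = ([Cr^2+(aq)]^3·[Ga^3+(aq)]) / [Cr^3+(aq)]^3 = 0.497 (log Q = −0.304).
E = E° − (0.0615/n)·log Q = +0.15 − (0.0615/3)(−0.304) = +0.156 V.

+0.156 V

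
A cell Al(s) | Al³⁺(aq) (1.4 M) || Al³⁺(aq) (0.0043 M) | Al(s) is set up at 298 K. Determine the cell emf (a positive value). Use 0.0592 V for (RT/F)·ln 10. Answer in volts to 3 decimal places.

0.050 V

For a concentration cell E°cell = 0, since both electrodes use the same couple.
The compartment with the higher Al³⁺(aq) concentration (1.4 M) acts as the cathode; ions are reduced there and produced at the dilute (0.0043 M) anode.
With n = 3, Ecell = −(0.0592/3)·log([dilute]/[conc]) = −(0.0592/3)·log(0.0043/1.4) = +0.050 V.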